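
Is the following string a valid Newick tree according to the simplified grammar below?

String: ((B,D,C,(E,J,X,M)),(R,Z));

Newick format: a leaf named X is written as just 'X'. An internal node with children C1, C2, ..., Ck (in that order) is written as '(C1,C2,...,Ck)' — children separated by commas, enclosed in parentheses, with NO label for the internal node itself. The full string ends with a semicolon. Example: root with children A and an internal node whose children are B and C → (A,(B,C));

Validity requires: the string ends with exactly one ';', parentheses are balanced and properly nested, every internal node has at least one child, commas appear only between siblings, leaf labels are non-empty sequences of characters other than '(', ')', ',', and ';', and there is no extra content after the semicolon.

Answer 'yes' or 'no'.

Answer: yes

Derivation:
Input: ((B,D,C,(E,J,X,M)),(R,Z));
Paren balance: 4 '(' vs 4 ')' OK
Ends with single ';': True
Full parse: OK
Valid: True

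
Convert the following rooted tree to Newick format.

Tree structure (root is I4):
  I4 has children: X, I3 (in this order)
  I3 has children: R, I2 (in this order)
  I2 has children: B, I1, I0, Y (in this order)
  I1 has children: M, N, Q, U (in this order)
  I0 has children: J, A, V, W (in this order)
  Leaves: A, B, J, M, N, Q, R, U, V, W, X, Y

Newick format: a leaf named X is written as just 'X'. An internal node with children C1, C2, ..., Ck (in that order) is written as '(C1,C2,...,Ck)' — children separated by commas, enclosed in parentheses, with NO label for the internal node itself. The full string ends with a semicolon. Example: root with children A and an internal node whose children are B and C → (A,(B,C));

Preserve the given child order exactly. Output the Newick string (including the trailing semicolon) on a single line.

internal I4 with children ['X', 'I3']
  leaf 'X' → 'X'
  internal I3 with children ['R', 'I2']
    leaf 'R' → 'R'
    internal I2 with children ['B', 'I1', 'I0', 'Y']
      leaf 'B' → 'B'
      internal I1 with children ['M', 'N', 'Q', 'U']
        leaf 'M' → 'M'
        leaf 'N' → 'N'
        leaf 'Q' → 'Q'
        leaf 'U' → 'U'
      → '(M,N,Q,U)'
      internal I0 with children ['J', 'A', 'V', 'W']
        leaf 'J' → 'J'
        leaf 'A' → 'A'
        leaf 'V' → 'V'
        leaf 'W' → 'W'
      → '(J,A,V,W)'
      leaf 'Y' → 'Y'
    → '(B,(M,N,Q,U),(J,A,V,W),Y)'
  → '(R,(B,(M,N,Q,U),(J,A,V,W),Y))'
→ '(X,(R,(B,(M,N,Q,U),(J,A,V,W),Y)))'
Final: (X,(R,(B,(M,N,Q,U),(J,A,V,W),Y)));

Answer: (X,(R,(B,(M,N,Q,U),(J,A,V,W),Y)));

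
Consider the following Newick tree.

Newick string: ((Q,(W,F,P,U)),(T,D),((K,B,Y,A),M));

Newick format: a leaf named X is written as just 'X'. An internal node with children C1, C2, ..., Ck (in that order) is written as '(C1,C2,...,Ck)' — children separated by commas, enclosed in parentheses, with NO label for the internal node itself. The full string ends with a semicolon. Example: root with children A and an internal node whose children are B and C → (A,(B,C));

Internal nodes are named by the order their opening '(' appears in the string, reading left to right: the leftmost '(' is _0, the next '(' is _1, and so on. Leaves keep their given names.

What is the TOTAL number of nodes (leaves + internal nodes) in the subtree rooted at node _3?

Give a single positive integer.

Newick: ((Q,(W,F,P,U)),(T,D),((K,B,Y,A),M));
Locate _3: it is the '(' at position 15 (the 4th '(' reading left to right).
Query: subtree rooted at _3
_3: subtree_size = 1 + 2
  T: subtree_size = 1 + 0
  D: subtree_size = 1 + 0
Total subtree size of _3: 3

Answer: 3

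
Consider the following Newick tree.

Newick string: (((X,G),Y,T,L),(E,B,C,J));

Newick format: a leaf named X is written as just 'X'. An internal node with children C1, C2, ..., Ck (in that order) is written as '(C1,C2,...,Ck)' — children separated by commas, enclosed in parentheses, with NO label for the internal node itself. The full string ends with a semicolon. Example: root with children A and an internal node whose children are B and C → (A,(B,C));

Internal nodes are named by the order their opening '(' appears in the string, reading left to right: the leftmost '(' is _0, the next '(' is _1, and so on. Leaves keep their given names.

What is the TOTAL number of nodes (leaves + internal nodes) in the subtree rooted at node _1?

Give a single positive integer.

Answer: 7

Derivation:
Newick: (((X,G),Y,T,L),(E,B,C,J));
Locate _1: it is the '(' at position 1 (the 2nd '(' reading left to right).
Query: subtree rooted at _1
_1: subtree_size = 1 + 6
  _2: subtree_size = 1 + 2
    X: subtree_size = 1 + 0
    G: subtree_size = 1 + 0
  Y: subtree_size = 1 + 0
  T: subtree_size = 1 + 0
  L: subtree_size = 1 + 0
Total subtree size of _1: 7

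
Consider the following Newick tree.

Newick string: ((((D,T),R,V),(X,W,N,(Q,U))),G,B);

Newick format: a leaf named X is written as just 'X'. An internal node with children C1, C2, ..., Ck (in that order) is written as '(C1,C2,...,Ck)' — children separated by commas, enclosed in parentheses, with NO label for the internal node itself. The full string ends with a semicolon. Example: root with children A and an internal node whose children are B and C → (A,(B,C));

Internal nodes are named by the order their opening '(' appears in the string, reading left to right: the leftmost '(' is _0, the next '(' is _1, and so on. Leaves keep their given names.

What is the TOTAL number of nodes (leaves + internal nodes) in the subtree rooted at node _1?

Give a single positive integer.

Newick: ((((D,T),R,V),(X,W,N,(Q,U))),G,B);
Locate _1: it is the '(' at position 1 (the 2nd '(' reading left to right).
Query: subtree rooted at _1
_1: subtree_size = 1 + 13
  _2: subtree_size = 1 + 5
    _3: subtree_size = 1 + 2
      D: subtree_size = 1 + 0
      T: subtree_size = 1 + 0
    R: subtree_size = 1 + 0
    V: subtree_size = 1 + 0
  _4: subtree_size = 1 + 6
    X: subtree_size = 1 + 0
    W: subtree_size = 1 + 0
    N: subtree_size = 1 + 0
    _5: subtree_size = 1 + 2
      Q: subtree_size = 1 + 0
      U: subtree_size = 1 + 0
Total subtree size of _1: 14

Answer: 14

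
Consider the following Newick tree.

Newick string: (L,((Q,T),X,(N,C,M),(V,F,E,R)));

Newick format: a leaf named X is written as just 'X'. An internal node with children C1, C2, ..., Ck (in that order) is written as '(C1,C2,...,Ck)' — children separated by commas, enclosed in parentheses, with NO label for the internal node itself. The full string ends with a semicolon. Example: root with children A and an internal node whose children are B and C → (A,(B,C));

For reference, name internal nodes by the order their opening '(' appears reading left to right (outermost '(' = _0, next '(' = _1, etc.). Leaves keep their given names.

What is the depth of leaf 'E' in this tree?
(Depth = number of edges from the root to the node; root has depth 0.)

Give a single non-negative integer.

Answer: 3

Derivation:
Newick: (L,((Q,T),X,(N,C,M),(V,F,E,R)));
Naming internals by '(' encounter order: outermost '(' = _0, next = _1, ...
Query node: E
Path from root: _0 -> _1 -> _4 -> E
Depth of E: 3 (number of edges from root)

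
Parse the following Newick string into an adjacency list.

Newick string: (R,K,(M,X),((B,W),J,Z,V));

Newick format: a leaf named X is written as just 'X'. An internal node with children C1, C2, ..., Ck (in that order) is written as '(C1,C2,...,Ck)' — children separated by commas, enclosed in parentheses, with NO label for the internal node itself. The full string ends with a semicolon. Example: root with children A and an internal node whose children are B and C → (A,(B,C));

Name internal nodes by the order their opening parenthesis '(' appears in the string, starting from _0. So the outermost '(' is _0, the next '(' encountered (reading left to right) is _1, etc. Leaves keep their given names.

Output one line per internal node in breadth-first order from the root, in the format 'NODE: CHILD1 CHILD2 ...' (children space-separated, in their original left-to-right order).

Answer: _0: R K _1 _2
_1: M X
_2: _3 J Z V
_3: B W

Derivation:
Input: (R,K,(M,X),((B,W),J,Z,V));
Scanning left-to-right, naming '(' by encounter order:
  pos 0: '(' -> open internal node _0 (depth 1)
  pos 5: '(' -> open internal node _1 (depth 2)
  pos 9: ')' -> close internal node _1 (now at depth 1)
  pos 11: '(' -> open internal node _2 (depth 2)
  pos 12: '(' -> open internal node _3 (depth 3)
  pos 16: ')' -> close internal node _3 (now at depth 2)
  pos 23: ')' -> close internal node _2 (now at depth 1)
  pos 24: ')' -> close internal node _0 (now at depth 0)
Total internal nodes: 4
BFS adjacency from root:
  _0: R K _1 _2
  _1: M X
  _2: _3 J Z V
  _3: B W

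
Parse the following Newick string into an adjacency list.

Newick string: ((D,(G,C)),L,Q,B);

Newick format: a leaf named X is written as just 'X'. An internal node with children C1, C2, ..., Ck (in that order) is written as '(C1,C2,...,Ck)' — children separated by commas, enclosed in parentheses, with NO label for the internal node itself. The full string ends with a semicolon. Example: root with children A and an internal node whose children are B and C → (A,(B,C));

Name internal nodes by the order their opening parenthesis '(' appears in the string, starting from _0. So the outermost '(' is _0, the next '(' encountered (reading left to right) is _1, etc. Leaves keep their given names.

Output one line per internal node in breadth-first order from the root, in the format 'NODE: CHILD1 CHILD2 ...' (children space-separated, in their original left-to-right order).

Answer: _0: _1 L Q B
_1: D _2
_2: G C

Derivation:
Input: ((D,(G,C)),L,Q,B);
Scanning left-to-right, naming '(' by encounter order:
  pos 0: '(' -> open internal node _0 (depth 1)
  pos 1: '(' -> open internal node _1 (depth 2)
  pos 4: '(' -> open internal node _2 (depth 3)
  pos 8: ')' -> close internal node _2 (now at depth 2)
  pos 9: ')' -> close internal node _1 (now at depth 1)
  pos 16: ')' -> close internal node _0 (now at depth 0)
Total internal nodes: 3
BFS adjacency from root:
  _0: _1 L Q B
  _1: D _2
  _2: G C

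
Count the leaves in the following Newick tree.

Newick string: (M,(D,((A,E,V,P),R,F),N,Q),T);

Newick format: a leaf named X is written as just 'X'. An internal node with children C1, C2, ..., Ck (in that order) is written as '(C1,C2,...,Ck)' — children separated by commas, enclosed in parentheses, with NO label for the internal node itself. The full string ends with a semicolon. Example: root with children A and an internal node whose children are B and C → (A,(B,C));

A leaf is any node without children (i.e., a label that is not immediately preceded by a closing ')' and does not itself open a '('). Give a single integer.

Newick: (M,(D,((A,E,V,P),R,F),N,Q),T);
Scan left-to-right; a leaf is any maximal label run not followed by '(':
  pos 1: leaf 'M' → count = 1
  pos 4: leaf 'D' → count = 2
  pos 8: leaf 'A' → count = 3
  pos 10: leaf 'E' → count = 4
  pos 12: leaf 'V' → count = 5
  pos 14: leaf 'P' → count = 6
  pos 17: leaf 'R' → count = 7
  pos 19: leaf 'F' → count = 8
  pos 22: leaf 'N' → count = 9
  pos 24: leaf 'Q' → count = 10
  pos 27: leaf 'T' → count = 11
Total leaves: 11

Answer: 11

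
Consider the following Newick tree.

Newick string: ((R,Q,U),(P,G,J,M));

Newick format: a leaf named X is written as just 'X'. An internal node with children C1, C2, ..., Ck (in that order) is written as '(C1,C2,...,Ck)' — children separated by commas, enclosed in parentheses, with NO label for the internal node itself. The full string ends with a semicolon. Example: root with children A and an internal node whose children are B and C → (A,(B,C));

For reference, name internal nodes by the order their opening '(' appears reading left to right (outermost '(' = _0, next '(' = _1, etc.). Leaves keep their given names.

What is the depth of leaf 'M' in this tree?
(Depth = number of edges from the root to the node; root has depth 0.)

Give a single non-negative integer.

Answer: 2

Derivation:
Newick: ((R,Q,U),(P,G,J,M));
Naming internals by '(' encounter order: outermost '(' = _0, next = _1, ...
Query node: M
Path from root: _0 -> _2 -> M
Depth of M: 2 (number of edges from root)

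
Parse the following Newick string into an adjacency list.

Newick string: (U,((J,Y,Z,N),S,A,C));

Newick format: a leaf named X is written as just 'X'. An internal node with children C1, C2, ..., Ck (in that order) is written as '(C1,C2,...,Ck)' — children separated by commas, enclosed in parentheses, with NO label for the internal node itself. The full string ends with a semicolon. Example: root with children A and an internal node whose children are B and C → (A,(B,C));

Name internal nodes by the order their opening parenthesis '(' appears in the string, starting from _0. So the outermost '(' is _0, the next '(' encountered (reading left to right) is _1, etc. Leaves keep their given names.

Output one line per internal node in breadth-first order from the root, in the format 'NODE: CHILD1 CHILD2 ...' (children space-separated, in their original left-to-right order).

Answer: _0: U _1
_1: _2 S A C
_2: J Y Z N

Derivation:
Input: (U,((J,Y,Z,N),S,A,C));
Scanning left-to-right, naming '(' by encounter order:
  pos 0: '(' -> open internal node _0 (depth 1)
  pos 3: '(' -> open internal node _1 (depth 2)
  pos 4: '(' -> open internal node _2 (depth 3)
  pos 12: ')' -> close internal node _2 (now at depth 2)
  pos 19: ')' -> close internal node _1 (now at depth 1)
  pos 20: ')' -> close internal node _0 (now at depth 0)
Total internal nodes: 3
BFS adjacency from root:
  _0: U _1
  _1: _2 S A C
  _2: J Y Z N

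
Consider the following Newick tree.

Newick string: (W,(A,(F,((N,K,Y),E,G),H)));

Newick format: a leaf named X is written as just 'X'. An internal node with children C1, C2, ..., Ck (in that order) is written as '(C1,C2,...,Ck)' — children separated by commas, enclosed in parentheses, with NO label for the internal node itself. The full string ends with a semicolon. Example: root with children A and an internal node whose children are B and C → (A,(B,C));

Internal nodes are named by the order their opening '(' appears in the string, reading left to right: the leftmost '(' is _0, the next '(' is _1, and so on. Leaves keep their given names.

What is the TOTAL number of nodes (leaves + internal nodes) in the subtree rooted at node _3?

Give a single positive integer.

Newick: (W,(A,(F,((N,K,Y),E,G),H)));
Locate _3: it is the '(' at position 9 (the 4th '(' reading left to right).
Query: subtree rooted at _3
_3: subtree_size = 1 + 6
  _4: subtree_size = 1 + 3
    N: subtree_size = 1 + 0
    K: subtree_size = 1 + 0
    Y: subtree_size = 1 + 0
  E: subtree_size = 1 + 0
  G: subtree_size = 1 + 0
Total subtree size of _3: 7

Answer: 7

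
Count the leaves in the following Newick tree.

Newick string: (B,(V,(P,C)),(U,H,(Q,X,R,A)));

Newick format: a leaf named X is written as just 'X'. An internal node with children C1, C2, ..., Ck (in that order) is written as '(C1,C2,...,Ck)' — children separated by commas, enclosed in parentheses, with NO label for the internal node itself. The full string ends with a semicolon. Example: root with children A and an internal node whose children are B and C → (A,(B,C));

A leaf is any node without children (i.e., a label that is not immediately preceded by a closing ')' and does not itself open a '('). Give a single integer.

Newick: (B,(V,(P,C)),(U,H,(Q,X,R,A)));
Scan left-to-right; a leaf is any maximal label run not followed by '(':
  pos 1: leaf 'B' → count = 1
  pos 4: leaf 'V' → count = 2
  pos 7: leaf 'P' → count = 3
  pos 9: leaf 'C' → count = 4
  pos 14: leaf 'U' → count = 5
  pos 16: leaf 'H' → count = 6
  pos 19: leaf 'Q' → count = 7
  pos 21: leaf 'X' → count = 8
  pos 23: leaf 'R' → count = 9
  pos 25: leaf 'A' → count = 10
Total leaves: 10

Answer: 10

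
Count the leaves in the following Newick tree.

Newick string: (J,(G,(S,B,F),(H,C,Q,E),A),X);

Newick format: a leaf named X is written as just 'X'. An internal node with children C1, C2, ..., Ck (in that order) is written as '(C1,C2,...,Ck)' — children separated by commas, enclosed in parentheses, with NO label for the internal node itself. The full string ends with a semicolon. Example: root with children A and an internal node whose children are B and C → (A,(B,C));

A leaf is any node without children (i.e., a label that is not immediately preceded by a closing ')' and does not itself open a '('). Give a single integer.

Newick: (J,(G,(S,B,F),(H,C,Q,E),A),X);
Scan left-to-right; a leaf is any maximal label run not followed by '(':
  pos 1: leaf 'J' → count = 1
  pos 4: leaf 'G' → count = 2
  pos 7: leaf 'S' → count = 3
  pos 9: leaf 'B' → count = 4
  pos 11: leaf 'F' → count = 5
  pos 15: leaf 'H' → count = 6
  pos 17: leaf 'C' → count = 7
  pos 19: leaf 'Q' → count = 8
  pos 21: leaf 'E' → count = 9
  pos 24: leaf 'A' → count = 10
  pos 27: leaf 'X' → count = 11
Total leaves: 11

Answer: 11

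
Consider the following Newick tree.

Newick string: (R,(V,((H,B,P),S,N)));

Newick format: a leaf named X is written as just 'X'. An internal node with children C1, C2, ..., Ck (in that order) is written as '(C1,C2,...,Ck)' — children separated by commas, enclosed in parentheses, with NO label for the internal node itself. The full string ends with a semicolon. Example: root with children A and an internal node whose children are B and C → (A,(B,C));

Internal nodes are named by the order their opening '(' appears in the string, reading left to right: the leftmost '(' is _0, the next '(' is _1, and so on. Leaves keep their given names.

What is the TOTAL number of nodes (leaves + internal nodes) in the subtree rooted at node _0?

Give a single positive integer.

Newick: (R,(V,((H,B,P),S,N)));
Locate _0: it is the '(' at position 0 (the 1st '(' reading left to right).
Query: subtree rooted at _0
_0: subtree_size = 1 + 10
  R: subtree_size = 1 + 0
  _1: subtree_size = 1 + 8
    V: subtree_size = 1 + 0
    _2: subtree_size = 1 + 6
      _3: subtree_size = 1 + 3
        H: subtree_size = 1 + 0
        B: subtree_size = 1 + 0
        P: subtree_size = 1 + 0
      S: subtree_size = 1 + 0
      N: subtree_size = 1 + 0
Total subtree size of _0: 11

Answer: 11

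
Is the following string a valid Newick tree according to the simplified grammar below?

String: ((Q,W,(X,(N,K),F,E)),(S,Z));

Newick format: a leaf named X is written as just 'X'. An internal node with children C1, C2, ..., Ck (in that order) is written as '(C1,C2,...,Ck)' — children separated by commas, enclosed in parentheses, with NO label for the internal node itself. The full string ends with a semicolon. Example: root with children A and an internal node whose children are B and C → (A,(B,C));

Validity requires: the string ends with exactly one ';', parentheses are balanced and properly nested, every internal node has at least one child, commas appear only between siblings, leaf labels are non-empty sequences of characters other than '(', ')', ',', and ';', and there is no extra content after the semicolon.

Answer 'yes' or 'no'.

Input: ((Q,W,(X,(N,K),F,E)),(S,Z));
Paren balance: 5 '(' vs 5 ')' OK
Ends with single ';': True
Full parse: OK
Valid: True

Answer: yes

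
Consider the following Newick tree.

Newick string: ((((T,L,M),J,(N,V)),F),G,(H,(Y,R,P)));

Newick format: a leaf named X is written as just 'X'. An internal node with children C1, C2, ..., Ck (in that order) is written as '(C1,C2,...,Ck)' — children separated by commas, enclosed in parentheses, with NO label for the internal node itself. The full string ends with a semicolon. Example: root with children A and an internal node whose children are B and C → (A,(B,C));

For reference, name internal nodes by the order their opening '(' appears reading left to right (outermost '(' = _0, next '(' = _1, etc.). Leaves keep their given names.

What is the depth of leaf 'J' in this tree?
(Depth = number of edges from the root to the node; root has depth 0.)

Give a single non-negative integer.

Newick: ((((T,L,M),J,(N,V)),F),G,(H,(Y,R,P)));
Naming internals by '(' encounter order: outermost '(' = _0, next = _1, ...
Query node: J
Path from root: _0 -> _1 -> _2 -> J
Depth of J: 3 (number of edges from root)

Answer: 3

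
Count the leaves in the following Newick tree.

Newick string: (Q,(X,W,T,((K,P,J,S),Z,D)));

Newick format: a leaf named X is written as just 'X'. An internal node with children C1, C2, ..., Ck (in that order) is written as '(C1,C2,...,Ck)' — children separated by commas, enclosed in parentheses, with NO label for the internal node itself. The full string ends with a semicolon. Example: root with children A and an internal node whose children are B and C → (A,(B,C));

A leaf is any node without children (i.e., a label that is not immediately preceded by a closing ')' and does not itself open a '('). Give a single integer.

Answer: 10

Derivation:
Newick: (Q,(X,W,T,((K,P,J,S),Z,D)));
Scan left-to-right; a leaf is any maximal label run not followed by '(':
  pos 1: leaf 'Q' → count = 1
  pos 4: leaf 'X' → count = 2
  pos 6: leaf 'W' → count = 3
  pos 8: leaf 'T' → count = 4
  pos 12: leaf 'K' → count = 5
  pos 14: leaf 'P' → count = 6
  pos 16: leaf 'J' → count = 7
  pos 18: leaf 'S' → count = 8
  pos 21: leaf 'Z' → count = 9
  pos 23: leaf 'D' → count = 10
Total leaves: 10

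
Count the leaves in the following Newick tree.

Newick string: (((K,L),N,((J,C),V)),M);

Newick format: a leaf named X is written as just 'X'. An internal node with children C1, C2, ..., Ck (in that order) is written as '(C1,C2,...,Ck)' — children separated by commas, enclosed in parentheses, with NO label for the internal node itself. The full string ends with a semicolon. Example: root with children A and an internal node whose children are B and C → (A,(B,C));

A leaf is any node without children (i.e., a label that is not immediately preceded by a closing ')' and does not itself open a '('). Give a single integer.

Answer: 7

Derivation:
Newick: (((K,L),N,((J,C),V)),M);
Scan left-to-right; a leaf is any maximal label run not followed by '(':
  pos 3: leaf 'K' → count = 1
  pos 5: leaf 'L' → count = 2
  pos 8: leaf 'N' → count = 3
  pos 12: leaf 'J' → count = 4
  pos 14: leaf 'C' → count = 5
  pos 17: leaf 'V' → count = 6
  pos 21: leaf 'M' → count = 7
Total leaves: 7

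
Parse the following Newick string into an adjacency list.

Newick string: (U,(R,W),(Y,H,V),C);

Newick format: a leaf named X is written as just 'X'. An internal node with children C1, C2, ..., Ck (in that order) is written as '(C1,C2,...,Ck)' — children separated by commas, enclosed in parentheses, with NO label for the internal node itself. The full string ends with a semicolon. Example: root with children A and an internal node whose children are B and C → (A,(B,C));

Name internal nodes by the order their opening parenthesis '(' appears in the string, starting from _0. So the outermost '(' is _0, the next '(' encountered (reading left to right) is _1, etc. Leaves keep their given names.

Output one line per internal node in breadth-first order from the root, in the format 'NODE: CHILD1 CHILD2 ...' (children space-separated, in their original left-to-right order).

Answer: _0: U _1 _2 C
_1: R W
_2: Y H V

Derivation:
Input: (U,(R,W),(Y,H,V),C);
Scanning left-to-right, naming '(' by encounter order:
  pos 0: '(' -> open internal node _0 (depth 1)
  pos 3: '(' -> open internal node _1 (depth 2)
  pos 7: ')' -> close internal node _1 (now at depth 1)
  pos 9: '(' -> open internal node _2 (depth 2)
  pos 15: ')' -> close internal node _2 (now at depth 1)
  pos 18: ')' -> close internal node _0 (now at depth 0)
Total internal nodes: 3
BFS adjacency from root:
  _0: U _1 _2 C
  _1: R W
  _2: Y H V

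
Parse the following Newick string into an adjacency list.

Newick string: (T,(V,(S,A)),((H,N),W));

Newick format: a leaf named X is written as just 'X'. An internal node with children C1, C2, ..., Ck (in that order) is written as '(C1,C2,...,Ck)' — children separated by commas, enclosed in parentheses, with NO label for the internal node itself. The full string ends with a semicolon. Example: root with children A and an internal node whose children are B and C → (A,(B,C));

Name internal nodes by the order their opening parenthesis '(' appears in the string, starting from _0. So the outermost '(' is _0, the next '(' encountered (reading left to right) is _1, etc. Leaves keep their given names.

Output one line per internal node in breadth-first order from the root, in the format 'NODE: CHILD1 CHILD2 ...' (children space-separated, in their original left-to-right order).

Input: (T,(V,(S,A)),((H,N),W));
Scanning left-to-right, naming '(' by encounter order:
  pos 0: '(' -> open internal node _0 (depth 1)
  pos 3: '(' -> open internal node _1 (depth 2)
  pos 6: '(' -> open internal node _2 (depth 3)
  pos 10: ')' -> close internal node _2 (now at depth 2)
  pos 11: ')' -> close internal node _1 (now at depth 1)
  pos 13: '(' -> open internal node _3 (depth 2)
  pos 14: '(' -> open internal node _4 (depth 3)
  pos 18: ')' -> close internal node _4 (now at depth 2)
  pos 21: ')' -> close internal node _3 (now at depth 1)
  pos 22: ')' -> close internal node _0 (now at depth 0)
Total internal nodes: 5
BFS adjacency from root:
  _0: T _1 _3
  _1: V _2
  _3: _4 W
  _2: S A
  _4: H N

Answer: _0: T _1 _3
_1: V _2
_3: _4 W
_2: S A
_4: H N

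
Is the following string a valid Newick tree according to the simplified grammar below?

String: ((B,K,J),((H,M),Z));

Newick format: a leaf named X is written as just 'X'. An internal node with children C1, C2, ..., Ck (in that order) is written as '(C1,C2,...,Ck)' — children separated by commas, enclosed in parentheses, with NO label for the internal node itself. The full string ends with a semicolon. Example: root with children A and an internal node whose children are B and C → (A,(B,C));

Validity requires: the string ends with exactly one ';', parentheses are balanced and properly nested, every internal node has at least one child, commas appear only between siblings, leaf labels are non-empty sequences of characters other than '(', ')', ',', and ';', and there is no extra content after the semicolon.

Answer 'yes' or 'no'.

Input: ((B,K,J),((H,M),Z));
Paren balance: 4 '(' vs 4 ')' OK
Ends with single ';': True
Full parse: OK
Valid: True

Answer: yes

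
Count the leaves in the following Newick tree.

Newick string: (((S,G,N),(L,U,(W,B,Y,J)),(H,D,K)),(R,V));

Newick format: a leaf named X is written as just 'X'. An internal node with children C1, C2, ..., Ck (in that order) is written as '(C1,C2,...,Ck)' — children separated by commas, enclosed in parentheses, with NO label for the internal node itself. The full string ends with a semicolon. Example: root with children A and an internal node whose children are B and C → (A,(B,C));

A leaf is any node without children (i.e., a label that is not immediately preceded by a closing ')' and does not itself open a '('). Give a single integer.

Newick: (((S,G,N),(L,U,(W,B,Y,J)),(H,D,K)),(R,V));
Scan left-to-right; a leaf is any maximal label run not followed by '(':
  pos 3: leaf 'S' → count = 1
  pos 5: leaf 'G' → count = 2
  pos 7: leaf 'N' → count = 3
  pos 11: leaf 'L' → count = 4
  pos 13: leaf 'U' → count = 5
  pos 16: leaf 'W' → count = 6
  pos 18: leaf 'B' → count = 7
  pos 20: leaf 'Y' → count = 8
  pos 22: leaf 'J' → count = 9
  pos 27: leaf 'H' → count = 10
  pos 29: leaf 'D' → count = 11
  pos 31: leaf 'K' → count = 12
  pos 36: leaf 'R' → count = 13
  pos 38: leaf 'V' → count = 14
Total leaves: 14

Answer: 14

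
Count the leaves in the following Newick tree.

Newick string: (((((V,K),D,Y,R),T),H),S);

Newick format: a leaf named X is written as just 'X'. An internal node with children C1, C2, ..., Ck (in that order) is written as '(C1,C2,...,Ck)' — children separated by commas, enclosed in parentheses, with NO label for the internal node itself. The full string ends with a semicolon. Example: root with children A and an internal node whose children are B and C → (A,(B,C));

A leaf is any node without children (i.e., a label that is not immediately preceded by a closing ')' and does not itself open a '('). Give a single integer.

Newick: (((((V,K),D,Y,R),T),H),S);
Scan left-to-right; a leaf is any maximal label run not followed by '(':
  pos 5: leaf 'V' → count = 1
  pos 7: leaf 'K' → count = 2
  pos 10: leaf 'D' → count = 3
  pos 12: leaf 'Y' → count = 4
  pos 14: leaf 'R' → count = 5
  pos 17: leaf 'T' → count = 6
  pos 20: leaf 'H' → count = 7
  pos 23: leaf 'S' → count = 8
Total leaves: 8

Answer: 8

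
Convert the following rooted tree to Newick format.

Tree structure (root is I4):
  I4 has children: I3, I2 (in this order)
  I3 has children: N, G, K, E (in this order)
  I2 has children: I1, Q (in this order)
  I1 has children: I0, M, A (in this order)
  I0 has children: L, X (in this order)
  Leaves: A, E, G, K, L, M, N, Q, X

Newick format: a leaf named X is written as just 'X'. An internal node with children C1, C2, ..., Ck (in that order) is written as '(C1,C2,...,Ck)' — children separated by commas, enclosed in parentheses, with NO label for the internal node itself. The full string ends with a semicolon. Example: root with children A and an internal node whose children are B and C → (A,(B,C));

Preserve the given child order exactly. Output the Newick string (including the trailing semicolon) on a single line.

internal I4 with children ['I3', 'I2']
  internal I3 with children ['N', 'G', 'K', 'E']
    leaf 'N' → 'N'
    leaf 'G' → 'G'
    leaf 'K' → 'K'
    leaf 'E' → 'E'
  → '(N,G,K,E)'
  internal I2 with children ['I1', 'Q']
    internal I1 with children ['I0', 'M', 'A']
      internal I0 with children ['L', 'X']
        leaf 'L' → 'L'
        leaf 'X' → 'X'
      → '(L,X)'
      leaf 'M' → 'M'
      leaf 'A' → 'A'
    → '((L,X),M,A)'
    leaf 'Q' → 'Q'
  → '(((L,X),M,A),Q)'
→ '((N,G,K,E),(((L,X),M,A),Q))'
Final: ((N,G,K,E),(((L,X),M,A),Q));

Answer: ((N,G,K,E),(((L,X),M,A),Q));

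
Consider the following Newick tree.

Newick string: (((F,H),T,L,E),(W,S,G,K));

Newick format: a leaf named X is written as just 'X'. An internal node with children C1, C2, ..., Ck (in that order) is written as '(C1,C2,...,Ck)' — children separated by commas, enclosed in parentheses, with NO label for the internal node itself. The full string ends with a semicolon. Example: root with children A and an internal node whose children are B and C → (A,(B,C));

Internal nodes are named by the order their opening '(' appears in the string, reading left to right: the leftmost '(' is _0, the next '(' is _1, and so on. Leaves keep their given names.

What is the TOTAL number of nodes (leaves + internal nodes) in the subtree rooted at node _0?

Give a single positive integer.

Answer: 13

Derivation:
Newick: (((F,H),T,L,E),(W,S,G,K));
Locate _0: it is the '(' at position 0 (the 1st '(' reading left to right).
Query: subtree rooted at _0
_0: subtree_size = 1 + 12
  _1: subtree_size = 1 + 6
    _2: subtree_size = 1 + 2
      F: subtree_size = 1 + 0
      H: subtree_size = 1 + 0
    T: subtree_size = 1 + 0
    L: subtree_size = 1 + 0
    E: subtree_size = 1 + 0
  _3: subtree_size = 1 + 4
    W: subtree_size = 1 + 0
    S: subtree_size = 1 + 0
    G: subtree_size = 1 + 0
    K: subtree_size = 1 + 0
Total subtree size of _0: 13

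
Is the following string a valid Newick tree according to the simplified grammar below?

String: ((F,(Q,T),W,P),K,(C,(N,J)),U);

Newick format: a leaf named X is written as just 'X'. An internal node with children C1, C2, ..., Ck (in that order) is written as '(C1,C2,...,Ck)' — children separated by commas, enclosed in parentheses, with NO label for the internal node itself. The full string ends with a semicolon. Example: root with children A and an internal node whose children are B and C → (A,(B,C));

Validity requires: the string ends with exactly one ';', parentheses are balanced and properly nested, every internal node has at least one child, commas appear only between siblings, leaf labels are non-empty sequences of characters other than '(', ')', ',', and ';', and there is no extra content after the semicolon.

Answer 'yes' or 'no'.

Answer: yes

Derivation:
Input: ((F,(Q,T),W,P),K,(C,(N,J)),U);
Paren balance: 5 '(' vs 5 ')' OK
Ends with single ';': True
Full parse: OK
Valid: True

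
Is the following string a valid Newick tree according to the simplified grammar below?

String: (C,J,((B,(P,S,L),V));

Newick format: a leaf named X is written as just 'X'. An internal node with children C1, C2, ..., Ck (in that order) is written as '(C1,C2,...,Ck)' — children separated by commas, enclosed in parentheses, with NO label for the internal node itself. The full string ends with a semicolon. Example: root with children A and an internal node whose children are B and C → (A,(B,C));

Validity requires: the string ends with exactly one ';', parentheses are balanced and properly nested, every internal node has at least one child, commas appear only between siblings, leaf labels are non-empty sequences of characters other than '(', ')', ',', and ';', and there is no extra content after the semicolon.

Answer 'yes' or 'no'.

Answer: no

Derivation:
Input: (C,J,((B,(P,S,L),V));
Paren balance: 4 '(' vs 3 ')' MISMATCH
Ends with single ';': True
Full parse: FAILS (expected , or ) at pos 20)
Valid: False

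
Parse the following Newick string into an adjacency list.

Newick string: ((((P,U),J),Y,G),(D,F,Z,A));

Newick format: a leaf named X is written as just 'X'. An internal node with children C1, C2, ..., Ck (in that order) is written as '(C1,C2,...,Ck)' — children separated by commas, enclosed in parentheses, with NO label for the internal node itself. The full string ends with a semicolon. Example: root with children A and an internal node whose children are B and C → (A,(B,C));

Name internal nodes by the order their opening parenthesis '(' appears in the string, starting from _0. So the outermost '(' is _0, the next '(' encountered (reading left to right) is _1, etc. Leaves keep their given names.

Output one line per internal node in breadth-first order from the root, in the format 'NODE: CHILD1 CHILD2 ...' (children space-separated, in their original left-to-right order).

Answer: _0: _1 _4
_1: _2 Y G
_4: D F Z A
_2: _3 J
_3: P U

Derivation:
Input: ((((P,U),J),Y,G),(D,F,Z,A));
Scanning left-to-right, naming '(' by encounter order:
  pos 0: '(' -> open internal node _0 (depth 1)
  pos 1: '(' -> open internal node _1 (depth 2)
  pos 2: '(' -> open internal node _2 (depth 3)
  pos 3: '(' -> open internal node _3 (depth 4)
  pos 7: ')' -> close internal node _3 (now at depth 3)
  pos 10: ')' -> close internal node _2 (now at depth 2)
  pos 15: ')' -> close internal node _1 (now at depth 1)
  pos 17: '(' -> open internal node _4 (depth 2)
  pos 25: ')' -> close internal node _4 (now at depth 1)
  pos 26: ')' -> close internal node _0 (now at depth 0)
Total internal nodes: 5
BFS adjacency from root:
  _0: _1 _4
  _1: _2 Y G
  _4: D F Z A
  _2: _3 J
  _3: P U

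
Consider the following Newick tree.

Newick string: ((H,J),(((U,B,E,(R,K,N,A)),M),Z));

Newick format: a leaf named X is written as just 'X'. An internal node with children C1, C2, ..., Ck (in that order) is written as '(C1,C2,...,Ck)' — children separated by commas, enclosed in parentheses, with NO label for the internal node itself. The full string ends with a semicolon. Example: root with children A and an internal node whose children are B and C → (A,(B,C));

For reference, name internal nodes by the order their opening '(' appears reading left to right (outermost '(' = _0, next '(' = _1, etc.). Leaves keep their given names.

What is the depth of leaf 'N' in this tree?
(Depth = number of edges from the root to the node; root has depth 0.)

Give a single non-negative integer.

Newick: ((H,J),(((U,B,E,(R,K,N,A)),M),Z));
Naming internals by '(' encounter order: outermost '(' = _0, next = _1, ...
Query node: N
Path from root: _0 -> _2 -> _3 -> _4 -> _5 -> N
Depth of N: 5 (number of edges from root)

Answer: 5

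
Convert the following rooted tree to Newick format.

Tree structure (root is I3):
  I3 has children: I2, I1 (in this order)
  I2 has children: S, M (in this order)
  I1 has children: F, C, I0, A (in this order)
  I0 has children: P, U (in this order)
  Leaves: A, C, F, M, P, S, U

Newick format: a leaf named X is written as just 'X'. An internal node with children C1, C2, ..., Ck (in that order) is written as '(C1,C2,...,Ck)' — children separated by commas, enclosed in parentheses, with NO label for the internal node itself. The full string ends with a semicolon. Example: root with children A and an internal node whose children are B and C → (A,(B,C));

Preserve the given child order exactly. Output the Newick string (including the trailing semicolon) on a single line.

Answer: ((S,M),(F,C,(P,U),A));

Derivation:
internal I3 with children ['I2', 'I1']
  internal I2 with children ['S', 'M']
    leaf 'S' → 'S'
    leaf 'M' → 'M'
  → '(S,M)'
  internal I1 with children ['F', 'C', 'I0', 'A']
    leaf 'F' → 'F'
    leaf 'C' → 'C'
    internal I0 with children ['P', 'U']
      leaf 'P' → 'P'
      leaf 'U' → 'U'
    → '(P,U)'
    leaf 'A' → 'A'
  → '(F,C,(P,U),A)'
→ '((S,M),(F,C,(P,U),A))'
Final: ((S,M),(F,C,(P,U),A));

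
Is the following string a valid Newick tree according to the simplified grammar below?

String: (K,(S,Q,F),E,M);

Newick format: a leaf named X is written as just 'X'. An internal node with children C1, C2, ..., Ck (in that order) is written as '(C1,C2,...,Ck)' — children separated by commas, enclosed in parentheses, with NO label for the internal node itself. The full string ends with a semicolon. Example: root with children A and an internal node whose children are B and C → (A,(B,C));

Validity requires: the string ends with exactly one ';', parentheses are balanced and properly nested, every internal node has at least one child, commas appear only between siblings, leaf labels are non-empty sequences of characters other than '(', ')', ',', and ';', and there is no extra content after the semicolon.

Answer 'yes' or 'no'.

Answer: yes

Derivation:
Input: (K,(S,Q,F),E,M);
Paren balance: 2 '(' vs 2 ')' OK
Ends with single ';': True
Full parse: OK
Valid: True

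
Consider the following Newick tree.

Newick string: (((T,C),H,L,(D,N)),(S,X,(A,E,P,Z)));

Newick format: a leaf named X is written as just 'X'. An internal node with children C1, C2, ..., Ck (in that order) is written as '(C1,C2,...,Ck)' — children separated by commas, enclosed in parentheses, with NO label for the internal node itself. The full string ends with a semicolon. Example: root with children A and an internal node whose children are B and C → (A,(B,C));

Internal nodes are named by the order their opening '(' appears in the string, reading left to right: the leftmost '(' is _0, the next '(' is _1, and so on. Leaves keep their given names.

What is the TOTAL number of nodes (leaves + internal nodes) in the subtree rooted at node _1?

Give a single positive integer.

Answer: 9

Derivation:
Newick: (((T,C),H,L,(D,N)),(S,X,(A,E,P,Z)));
Locate _1: it is the '(' at position 1 (the 2nd '(' reading left to right).
Query: subtree rooted at _1
_1: subtree_size = 1 + 8
  _2: subtree_size = 1 + 2
    T: subtree_size = 1 + 0
    C: subtree_size = 1 + 0
  H: subtree_size = 1 + 0
  L: subtree_size = 1 + 0
  _3: subtree_size = 1 + 2
    D: subtree_size = 1 + 0
    N: subtree_size = 1 + 0
Total subtree size of _1: 9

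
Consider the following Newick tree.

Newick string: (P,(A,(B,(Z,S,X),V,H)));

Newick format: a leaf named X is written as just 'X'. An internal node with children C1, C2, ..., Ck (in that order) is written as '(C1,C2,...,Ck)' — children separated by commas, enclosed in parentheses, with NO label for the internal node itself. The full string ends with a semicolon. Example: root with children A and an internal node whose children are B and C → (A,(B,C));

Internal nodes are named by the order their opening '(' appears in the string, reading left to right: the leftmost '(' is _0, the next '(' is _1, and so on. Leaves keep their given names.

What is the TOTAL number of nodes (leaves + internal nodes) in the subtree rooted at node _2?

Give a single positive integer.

Answer: 8

Derivation:
Newick: (P,(A,(B,(Z,S,X),V,H)));
Locate _2: it is the '(' at position 6 (the 3rd '(' reading left to right).
Query: subtree rooted at _2
_2: subtree_size = 1 + 7
  B: subtree_size = 1 + 0
  _3: subtree_size = 1 + 3
    Z: subtree_size = 1 + 0
    S: subtree_size = 1 + 0
    X: subtree_size = 1 + 0
  V: subtree_size = 1 + 0
  H: subtree_size = 1 + 0
Total subtree size of _2: 8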